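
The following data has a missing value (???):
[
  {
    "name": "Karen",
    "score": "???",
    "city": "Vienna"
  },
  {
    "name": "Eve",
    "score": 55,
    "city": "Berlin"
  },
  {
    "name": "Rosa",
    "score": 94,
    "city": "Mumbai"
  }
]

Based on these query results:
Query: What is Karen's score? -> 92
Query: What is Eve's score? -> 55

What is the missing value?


The missing value is Karen's score
From query: Karen's score = 92

ANSWER: 92


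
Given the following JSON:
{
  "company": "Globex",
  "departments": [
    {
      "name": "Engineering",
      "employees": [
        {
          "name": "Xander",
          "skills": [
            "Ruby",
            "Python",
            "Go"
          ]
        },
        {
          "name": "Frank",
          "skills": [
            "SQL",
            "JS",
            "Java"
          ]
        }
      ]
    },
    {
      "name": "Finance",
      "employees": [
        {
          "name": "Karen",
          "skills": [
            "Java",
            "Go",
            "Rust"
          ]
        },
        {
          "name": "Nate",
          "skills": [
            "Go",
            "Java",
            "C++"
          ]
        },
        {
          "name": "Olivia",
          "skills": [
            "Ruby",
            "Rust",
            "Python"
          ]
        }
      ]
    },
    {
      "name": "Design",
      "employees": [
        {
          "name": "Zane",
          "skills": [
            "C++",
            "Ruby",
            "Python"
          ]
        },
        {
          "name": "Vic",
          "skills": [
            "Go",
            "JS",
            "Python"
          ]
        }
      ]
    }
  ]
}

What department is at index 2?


Path: departments[2].name
Value: Design

ANSWER: Design


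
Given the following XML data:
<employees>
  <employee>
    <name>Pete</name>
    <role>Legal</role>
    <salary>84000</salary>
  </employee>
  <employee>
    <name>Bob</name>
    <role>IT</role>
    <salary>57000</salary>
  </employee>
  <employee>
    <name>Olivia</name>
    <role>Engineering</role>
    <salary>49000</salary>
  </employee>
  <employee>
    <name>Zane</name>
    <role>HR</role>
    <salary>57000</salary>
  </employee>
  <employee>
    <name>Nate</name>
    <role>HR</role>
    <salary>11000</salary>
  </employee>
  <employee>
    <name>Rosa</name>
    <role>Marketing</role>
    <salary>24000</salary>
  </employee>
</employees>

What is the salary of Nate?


Searching for <employee> with <name>Nate</name>
Found at position 5
<salary>11000</salary>

ANSWER: 11000


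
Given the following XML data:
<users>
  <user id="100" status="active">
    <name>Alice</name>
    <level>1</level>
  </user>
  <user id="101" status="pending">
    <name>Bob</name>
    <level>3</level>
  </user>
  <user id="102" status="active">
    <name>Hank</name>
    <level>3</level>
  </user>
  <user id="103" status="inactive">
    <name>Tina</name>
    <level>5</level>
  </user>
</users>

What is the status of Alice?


Finding user with name = Alice
user id="100" status="active"

ANSWER: active


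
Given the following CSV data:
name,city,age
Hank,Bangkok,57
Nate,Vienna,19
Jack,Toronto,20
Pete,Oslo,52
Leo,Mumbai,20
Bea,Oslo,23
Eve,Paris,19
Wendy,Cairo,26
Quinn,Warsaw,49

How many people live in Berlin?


Scanning city column for 'Berlin':
Total matches: 0

ANSWER: 0


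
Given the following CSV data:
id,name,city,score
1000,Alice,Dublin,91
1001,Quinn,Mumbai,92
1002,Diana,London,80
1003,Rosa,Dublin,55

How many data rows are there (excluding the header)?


Counting rows (excluding header):
Header: id,name,city,score
Data rows: 4

ANSWER: 4


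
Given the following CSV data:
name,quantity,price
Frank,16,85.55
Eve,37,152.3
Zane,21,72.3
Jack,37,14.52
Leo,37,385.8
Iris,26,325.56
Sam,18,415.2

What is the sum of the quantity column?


Values in 'quantity' column:
  Row 1: 16
  Row 2: 37
  Row 3: 21
  Row 4: 37
  Row 5: 37
  Row 6: 26
  Row 7: 18
Sum = 16 + 37 + 21 + 37 + 37 + 26 + 18 = 192

ANSWER: 192


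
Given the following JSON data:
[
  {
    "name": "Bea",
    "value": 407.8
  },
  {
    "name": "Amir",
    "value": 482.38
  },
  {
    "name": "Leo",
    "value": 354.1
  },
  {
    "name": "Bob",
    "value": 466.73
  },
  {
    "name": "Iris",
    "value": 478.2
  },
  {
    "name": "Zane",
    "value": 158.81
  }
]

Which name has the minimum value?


Comparing values:
  Bea: 407.8
  Amir: 482.38
  Leo: 354.1
  Bob: 466.73
  Iris: 478.2
  Zane: 158.81
Minimum: Zane (158.81)

ANSWER: Zane


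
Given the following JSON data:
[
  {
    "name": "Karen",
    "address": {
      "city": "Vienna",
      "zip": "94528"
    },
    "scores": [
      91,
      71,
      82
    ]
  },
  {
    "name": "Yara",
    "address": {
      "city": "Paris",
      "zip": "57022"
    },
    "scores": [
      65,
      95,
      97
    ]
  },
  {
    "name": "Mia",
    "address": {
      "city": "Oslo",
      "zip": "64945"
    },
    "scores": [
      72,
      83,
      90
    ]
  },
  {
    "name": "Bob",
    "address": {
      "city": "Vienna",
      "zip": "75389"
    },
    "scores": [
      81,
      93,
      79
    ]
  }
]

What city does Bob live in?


Path: records[3].address.city
Value: Vienna

ANSWER: Vienna


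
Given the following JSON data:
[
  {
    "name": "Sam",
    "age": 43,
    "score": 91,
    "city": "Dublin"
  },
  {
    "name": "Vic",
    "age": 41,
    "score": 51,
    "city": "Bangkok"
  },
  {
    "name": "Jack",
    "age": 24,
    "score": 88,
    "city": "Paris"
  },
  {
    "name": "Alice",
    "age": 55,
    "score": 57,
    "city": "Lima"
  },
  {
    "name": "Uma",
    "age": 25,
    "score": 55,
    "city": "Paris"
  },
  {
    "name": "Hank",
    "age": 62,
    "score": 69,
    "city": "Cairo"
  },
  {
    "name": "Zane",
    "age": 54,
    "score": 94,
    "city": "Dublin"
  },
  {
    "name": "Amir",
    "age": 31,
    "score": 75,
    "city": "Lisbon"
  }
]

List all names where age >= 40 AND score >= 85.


Checking both conditions:
  Sam (age=43, score=91) -> YES
  Vic (age=41, score=51) -> no
  Jack (age=24, score=88) -> no
  Alice (age=55, score=57) -> no
  Uma (age=25, score=55) -> no
  Hank (age=62, score=69) -> no
  Zane (age=54, score=94) -> YES
  Amir (age=31, score=75) -> no


ANSWER: Sam, Zane


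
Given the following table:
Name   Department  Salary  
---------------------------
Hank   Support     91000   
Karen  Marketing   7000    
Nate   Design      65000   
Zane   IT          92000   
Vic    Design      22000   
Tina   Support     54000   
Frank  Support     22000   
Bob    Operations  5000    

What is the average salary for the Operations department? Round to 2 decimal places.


Operations department members:
  Bob: 5000
Sum = 5000
Count = 1
Average = 5000 / 1 = 5000.00

ANSWER: 5000.00


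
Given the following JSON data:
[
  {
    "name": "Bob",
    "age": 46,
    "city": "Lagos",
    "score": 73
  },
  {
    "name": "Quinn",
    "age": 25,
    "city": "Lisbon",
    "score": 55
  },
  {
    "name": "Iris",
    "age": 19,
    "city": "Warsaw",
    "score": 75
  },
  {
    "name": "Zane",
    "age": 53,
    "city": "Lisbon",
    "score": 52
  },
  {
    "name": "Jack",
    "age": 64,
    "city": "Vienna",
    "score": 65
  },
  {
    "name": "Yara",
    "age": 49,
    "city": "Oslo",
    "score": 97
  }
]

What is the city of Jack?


Looking up record where name = Jack
Record index: 4
Field 'city' = Vienna

ANSWER: Vienna


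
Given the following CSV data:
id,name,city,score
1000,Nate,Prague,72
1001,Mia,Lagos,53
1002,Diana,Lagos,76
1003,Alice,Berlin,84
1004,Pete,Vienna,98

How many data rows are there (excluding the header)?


Counting rows (excluding header):
Header: id,name,city,score
Data rows: 5

ANSWER: 5


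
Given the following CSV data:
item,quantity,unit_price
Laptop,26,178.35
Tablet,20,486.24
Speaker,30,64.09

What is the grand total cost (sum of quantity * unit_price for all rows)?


Computing row totals:
  Laptop: 26 * 178.35 = 4637.1
  Tablet: 20 * 486.24 = 9724.8
  Speaker: 30 * 64.09 = 1922.7
Grand total = 4637.1 + 9724.8 + 1922.7 = 16284.6

ANSWER: 16284.6


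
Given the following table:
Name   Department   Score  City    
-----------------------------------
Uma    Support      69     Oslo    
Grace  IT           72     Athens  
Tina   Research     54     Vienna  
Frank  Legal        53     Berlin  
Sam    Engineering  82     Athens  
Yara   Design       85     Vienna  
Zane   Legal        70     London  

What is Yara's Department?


Row 6: Yara
Department = Design

ANSWER: Design


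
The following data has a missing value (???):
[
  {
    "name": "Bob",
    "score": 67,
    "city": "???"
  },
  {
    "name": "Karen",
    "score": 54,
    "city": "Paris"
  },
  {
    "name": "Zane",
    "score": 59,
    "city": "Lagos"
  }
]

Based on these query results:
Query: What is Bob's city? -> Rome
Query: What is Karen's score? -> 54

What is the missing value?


The missing value is Bob's city
From query: Bob's city = Rome

ANSWER: Rome


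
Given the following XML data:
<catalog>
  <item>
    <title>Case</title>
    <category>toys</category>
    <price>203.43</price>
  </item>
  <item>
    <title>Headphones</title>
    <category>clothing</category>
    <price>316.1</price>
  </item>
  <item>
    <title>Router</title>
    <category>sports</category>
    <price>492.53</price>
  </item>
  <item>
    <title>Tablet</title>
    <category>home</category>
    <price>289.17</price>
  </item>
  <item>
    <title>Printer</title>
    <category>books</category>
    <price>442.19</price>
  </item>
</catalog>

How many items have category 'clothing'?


Scanning <item> elements for <category>clothing</category>:
  Item 2: Headphones -> MATCH
Count: 1

ANSWER: 1


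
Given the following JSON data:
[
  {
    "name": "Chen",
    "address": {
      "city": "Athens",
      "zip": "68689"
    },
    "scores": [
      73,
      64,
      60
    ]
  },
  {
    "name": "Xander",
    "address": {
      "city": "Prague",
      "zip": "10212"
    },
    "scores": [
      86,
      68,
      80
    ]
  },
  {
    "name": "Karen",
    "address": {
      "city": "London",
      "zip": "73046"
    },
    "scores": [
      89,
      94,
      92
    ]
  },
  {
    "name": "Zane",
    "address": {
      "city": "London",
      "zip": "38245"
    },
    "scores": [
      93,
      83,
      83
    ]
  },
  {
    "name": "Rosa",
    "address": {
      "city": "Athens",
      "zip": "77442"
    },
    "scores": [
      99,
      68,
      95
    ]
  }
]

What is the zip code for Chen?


Path: records[0].address.zip
Value: 68689

ANSWER: 68689


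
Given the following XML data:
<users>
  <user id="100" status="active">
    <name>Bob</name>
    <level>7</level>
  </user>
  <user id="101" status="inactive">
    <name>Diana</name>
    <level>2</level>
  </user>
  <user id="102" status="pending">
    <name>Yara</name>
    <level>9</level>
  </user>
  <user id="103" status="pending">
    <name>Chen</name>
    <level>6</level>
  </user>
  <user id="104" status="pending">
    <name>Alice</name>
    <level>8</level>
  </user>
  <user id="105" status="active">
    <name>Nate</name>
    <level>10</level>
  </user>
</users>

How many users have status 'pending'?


Counting users with status='pending':
  Yara (id=102) -> MATCH
  Chen (id=103) -> MATCH
  Alice (id=104) -> MATCH
Count: 3

ANSWER: 3


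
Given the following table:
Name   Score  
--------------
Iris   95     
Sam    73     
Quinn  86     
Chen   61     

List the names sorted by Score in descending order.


Sorting by Score (descending):
  Iris: 95
  Quinn: 86
  Sam: 73
  Chen: 61


ANSWER: Iris, Quinn, Sam, Chen


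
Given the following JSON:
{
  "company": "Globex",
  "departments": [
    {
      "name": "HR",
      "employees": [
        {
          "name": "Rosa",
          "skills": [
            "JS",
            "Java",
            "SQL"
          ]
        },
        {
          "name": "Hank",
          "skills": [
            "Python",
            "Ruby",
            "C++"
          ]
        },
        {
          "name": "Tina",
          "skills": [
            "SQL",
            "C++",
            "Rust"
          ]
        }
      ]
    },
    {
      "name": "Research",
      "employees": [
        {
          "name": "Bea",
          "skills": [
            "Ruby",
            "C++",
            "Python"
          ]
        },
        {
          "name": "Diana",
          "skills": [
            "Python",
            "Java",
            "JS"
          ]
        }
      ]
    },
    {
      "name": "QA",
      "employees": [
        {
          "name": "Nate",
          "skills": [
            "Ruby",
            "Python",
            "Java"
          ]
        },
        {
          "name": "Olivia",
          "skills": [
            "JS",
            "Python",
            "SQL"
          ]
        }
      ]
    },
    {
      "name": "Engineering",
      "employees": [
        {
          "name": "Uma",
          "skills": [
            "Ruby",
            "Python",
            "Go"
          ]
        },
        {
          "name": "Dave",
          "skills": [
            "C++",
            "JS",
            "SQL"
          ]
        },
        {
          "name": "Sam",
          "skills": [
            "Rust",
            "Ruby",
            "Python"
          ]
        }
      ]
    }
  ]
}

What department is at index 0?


Path: departments[0].name
Value: HR

ANSWER: HR


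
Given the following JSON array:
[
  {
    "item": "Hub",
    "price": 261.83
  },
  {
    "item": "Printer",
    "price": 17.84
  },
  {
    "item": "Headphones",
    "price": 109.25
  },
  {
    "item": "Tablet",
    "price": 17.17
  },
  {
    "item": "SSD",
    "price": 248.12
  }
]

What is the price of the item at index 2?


Array index 2 -> Headphones
price = 109.25

ANSWER: 109.25


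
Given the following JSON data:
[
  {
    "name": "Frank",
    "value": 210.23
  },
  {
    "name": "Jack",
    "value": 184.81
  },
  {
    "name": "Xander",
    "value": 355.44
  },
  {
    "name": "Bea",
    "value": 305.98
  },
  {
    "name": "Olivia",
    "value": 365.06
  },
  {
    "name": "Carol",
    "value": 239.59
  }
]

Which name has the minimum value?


Comparing values:
  Frank: 210.23
  Jack: 184.81
  Xander: 355.44
  Bea: 305.98
  Olivia: 365.06
  Carol: 239.59
Minimum: Jack (184.81)

ANSWER: Jack


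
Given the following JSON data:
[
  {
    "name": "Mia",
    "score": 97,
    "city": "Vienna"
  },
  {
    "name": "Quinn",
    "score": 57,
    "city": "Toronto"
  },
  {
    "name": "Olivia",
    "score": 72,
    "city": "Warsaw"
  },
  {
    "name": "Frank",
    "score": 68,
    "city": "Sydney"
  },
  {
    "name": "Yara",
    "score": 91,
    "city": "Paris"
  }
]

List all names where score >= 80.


Filtering records where score >= 80:
  Mia (score=97) -> YES
  Quinn (score=57) -> no
  Olivia (score=72) -> no
  Frank (score=68) -> no
  Yara (score=91) -> YES


ANSWER: Mia, Yara


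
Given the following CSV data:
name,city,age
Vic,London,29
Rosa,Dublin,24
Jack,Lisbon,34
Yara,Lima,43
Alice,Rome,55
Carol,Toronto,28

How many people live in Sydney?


Scanning city column for 'Sydney':
Total matches: 0

ANSWER: 0


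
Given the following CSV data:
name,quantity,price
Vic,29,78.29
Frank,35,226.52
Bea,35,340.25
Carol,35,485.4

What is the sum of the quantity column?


Values in 'quantity' column:
  Row 1: 29
  Row 2: 35
  Row 3: 35
  Row 4: 35
Sum = 29 + 35 + 35 + 35 = 134

ANSWER: 134


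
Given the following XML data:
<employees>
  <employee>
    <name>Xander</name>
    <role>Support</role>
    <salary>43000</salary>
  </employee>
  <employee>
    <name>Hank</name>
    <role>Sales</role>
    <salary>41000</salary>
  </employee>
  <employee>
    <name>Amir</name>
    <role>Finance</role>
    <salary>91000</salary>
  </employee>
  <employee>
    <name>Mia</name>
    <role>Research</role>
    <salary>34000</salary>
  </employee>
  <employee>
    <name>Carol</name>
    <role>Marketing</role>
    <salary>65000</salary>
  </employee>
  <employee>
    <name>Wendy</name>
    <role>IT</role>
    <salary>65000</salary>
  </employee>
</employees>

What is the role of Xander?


Searching for <employee> with <name>Xander</name>
Found at position 1
<role>Support</role>

ANSWER: Support


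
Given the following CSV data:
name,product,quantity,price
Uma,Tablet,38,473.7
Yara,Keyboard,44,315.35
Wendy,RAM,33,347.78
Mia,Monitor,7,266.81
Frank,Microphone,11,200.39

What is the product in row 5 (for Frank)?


Row 5: Frank
Column 'product' = Microphone

ANSWER: Microphone


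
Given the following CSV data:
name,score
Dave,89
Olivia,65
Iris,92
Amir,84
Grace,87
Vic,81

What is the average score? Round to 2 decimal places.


Scores: 89, 65, 92, 84, 87, 81
Sum = 498
Count = 6
Average = 498 / 6 = 83.00

ANSWER: 83.00


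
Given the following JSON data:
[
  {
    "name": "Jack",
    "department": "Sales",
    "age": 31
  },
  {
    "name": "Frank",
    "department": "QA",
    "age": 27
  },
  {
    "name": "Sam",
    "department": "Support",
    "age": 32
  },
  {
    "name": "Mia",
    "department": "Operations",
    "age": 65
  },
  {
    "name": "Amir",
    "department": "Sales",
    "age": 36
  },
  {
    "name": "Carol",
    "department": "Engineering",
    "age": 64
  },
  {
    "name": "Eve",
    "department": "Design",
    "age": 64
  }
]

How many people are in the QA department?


Scanning records for department = QA
  Record 1: Frank
Count: 1

ANSWER: 1


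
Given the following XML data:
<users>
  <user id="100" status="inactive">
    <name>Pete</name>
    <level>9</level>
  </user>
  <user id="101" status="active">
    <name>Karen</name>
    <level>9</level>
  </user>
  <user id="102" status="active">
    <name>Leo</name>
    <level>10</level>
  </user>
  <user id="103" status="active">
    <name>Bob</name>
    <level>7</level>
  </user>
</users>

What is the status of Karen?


Finding user with name = Karen
user id="101" status="active"

ANSWER: active


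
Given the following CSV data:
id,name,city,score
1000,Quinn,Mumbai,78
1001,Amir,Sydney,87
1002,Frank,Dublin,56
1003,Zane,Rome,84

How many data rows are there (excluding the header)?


Counting rows (excluding header):
Header: id,name,city,score
Data rows: 4

ANSWER: 4


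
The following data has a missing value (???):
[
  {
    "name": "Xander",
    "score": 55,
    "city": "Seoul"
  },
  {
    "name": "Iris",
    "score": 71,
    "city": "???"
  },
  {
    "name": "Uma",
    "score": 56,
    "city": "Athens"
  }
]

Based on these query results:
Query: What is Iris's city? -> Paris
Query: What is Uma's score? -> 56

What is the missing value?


The missing value is Iris's city
From query: Iris's city = Paris

ANSWER: Paris


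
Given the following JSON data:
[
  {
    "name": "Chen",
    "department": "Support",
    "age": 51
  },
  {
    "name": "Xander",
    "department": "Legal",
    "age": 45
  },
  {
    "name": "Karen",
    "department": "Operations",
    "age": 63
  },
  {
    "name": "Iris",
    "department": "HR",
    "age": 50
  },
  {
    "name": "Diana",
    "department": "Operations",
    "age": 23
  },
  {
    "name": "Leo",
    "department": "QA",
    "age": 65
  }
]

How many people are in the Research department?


Scanning records for department = Research
  No matches found
Count: 0

ANSWER: 0


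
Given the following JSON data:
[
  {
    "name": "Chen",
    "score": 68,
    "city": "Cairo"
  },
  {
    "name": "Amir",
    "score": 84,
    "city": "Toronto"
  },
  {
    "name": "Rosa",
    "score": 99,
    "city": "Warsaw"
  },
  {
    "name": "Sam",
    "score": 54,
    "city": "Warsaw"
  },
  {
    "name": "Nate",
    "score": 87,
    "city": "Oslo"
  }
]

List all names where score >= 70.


Filtering records where score >= 70:
  Chen (score=68) -> no
  Amir (score=84) -> YES
  Rosa (score=99) -> YES
  Sam (score=54) -> no
  Nate (score=87) -> YES


ANSWER: Amir, Rosa, Nate


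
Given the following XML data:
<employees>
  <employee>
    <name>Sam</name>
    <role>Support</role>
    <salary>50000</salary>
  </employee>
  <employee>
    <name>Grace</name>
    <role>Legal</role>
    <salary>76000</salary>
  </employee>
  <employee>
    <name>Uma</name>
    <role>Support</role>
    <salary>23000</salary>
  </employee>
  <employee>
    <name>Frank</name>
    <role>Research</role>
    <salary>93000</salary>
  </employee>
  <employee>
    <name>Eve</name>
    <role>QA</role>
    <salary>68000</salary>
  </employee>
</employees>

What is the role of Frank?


Searching for <employee> with <name>Frank</name>
Found at position 4
<role>Research</role>

ANSWER: Research


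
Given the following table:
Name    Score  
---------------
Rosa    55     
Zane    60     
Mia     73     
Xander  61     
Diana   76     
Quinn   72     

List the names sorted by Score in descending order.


Sorting by Score (descending):
  Diana: 76
  Mia: 73
  Quinn: 72
  Xander: 61
  Zane: 60
  Rosa: 55


ANSWER: Diana, Mia, Quinn, Xander, Zane, Rosa


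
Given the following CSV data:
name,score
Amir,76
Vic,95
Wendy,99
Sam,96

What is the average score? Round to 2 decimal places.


Scores: 76, 95, 99, 96
Sum = 366
Count = 4
Average = 366 / 4 = 91.50

ANSWER: 91.50


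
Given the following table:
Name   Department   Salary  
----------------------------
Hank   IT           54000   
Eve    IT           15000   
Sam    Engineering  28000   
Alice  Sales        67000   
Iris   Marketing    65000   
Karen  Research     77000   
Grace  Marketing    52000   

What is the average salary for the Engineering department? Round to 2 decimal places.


Engineering department members:
  Sam: 28000
Sum = 28000
Count = 1
Average = 28000 / 1 = 28000.00

ANSWER: 28000.00


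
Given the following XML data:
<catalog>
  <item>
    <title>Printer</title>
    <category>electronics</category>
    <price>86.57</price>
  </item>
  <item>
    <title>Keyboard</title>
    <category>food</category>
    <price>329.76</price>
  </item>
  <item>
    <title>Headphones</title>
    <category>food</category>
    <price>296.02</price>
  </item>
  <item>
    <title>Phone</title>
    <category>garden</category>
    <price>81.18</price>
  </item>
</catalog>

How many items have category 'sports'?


Scanning <item> elements for <category>sports</category>:
Count: 0

ANSWER: 0


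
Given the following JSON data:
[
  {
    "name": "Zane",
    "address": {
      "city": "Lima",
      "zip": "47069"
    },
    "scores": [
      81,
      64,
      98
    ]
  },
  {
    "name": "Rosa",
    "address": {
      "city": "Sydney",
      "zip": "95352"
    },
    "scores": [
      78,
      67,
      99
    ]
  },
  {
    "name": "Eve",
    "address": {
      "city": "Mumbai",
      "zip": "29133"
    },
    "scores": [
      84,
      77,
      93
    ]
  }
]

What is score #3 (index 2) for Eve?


Path: records[2].scores[2]
Value: 93

ANSWER: 93


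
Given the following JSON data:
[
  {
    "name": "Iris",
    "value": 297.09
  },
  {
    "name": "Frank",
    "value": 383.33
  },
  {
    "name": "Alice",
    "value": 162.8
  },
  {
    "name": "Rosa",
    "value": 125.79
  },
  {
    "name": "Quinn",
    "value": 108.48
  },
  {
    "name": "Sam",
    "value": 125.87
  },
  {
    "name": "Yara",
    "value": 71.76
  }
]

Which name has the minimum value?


Comparing values:
  Iris: 297.09
  Frank: 383.33
  Alice: 162.8
  Rosa: 125.79
  Quinn: 108.48
  Sam: 125.87
  Yara: 71.76
Minimum: Yara (71.76)

ANSWER: Yara


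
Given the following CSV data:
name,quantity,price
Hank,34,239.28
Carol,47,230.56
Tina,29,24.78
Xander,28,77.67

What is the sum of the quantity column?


Values in 'quantity' column:
  Row 1: 34
  Row 2: 47
  Row 3: 29
  Row 4: 28
Sum = 34 + 47 + 29 + 28 = 138

ANSWER: 138


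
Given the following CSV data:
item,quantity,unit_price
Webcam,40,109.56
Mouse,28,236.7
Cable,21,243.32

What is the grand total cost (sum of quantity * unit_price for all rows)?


Computing row totals:
  Webcam: 40 * 109.56 = 4382.4
  Mouse: 28 * 236.7 = 6627.6
  Cable: 21 * 243.32 = 5109.72
Grand total = 4382.4 + 6627.6 + 5109.72 = 16119.72

ANSWER: 16119.72


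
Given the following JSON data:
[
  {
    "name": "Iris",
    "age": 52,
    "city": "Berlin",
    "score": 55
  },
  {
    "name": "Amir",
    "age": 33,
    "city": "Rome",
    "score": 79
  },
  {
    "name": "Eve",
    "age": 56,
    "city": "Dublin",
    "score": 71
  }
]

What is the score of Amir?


Looking up record where name = Amir
Record index: 1
Field 'score' = 79

ANSWER: 79


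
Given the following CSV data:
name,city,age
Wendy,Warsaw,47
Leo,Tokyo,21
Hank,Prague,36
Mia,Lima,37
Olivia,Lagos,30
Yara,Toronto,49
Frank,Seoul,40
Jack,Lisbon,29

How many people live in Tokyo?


Scanning city column for 'Tokyo':
  Row 2: Leo -> MATCH
Total matches: 1

ANSWER: 1


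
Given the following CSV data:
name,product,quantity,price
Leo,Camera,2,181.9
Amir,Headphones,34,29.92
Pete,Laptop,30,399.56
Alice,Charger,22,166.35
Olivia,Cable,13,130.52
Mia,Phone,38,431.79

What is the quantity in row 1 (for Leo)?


Row 1: Leo
Column 'quantity' = 2

ANSWER: 2


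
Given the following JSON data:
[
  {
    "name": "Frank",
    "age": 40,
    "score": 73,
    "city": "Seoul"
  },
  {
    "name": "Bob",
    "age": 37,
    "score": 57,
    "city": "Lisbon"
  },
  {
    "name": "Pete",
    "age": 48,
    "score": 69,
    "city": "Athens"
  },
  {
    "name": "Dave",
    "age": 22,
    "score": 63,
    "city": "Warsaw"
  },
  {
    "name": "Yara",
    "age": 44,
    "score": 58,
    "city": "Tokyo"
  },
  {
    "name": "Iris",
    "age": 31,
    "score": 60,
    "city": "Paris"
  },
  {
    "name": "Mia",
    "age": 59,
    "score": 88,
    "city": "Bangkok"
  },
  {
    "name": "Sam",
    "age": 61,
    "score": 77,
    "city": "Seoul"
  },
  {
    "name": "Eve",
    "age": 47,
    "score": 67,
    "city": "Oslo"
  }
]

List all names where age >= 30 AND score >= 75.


Checking both conditions:
  Frank (age=40, score=73) -> no
  Bob (age=37, score=57) -> no
  Pete (age=48, score=69) -> no
  Dave (age=22, score=63) -> no
  Yara (age=44, score=58) -> no
  Iris (age=31, score=60) -> no
  Mia (age=59, score=88) -> YES
  Sam (age=61, score=77) -> YES
  Eve (age=47, score=67) -> no


ANSWER: Mia, Sam


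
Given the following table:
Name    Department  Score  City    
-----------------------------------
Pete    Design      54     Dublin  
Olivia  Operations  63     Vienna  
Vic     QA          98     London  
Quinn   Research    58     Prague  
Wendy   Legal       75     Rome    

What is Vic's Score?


Row 3: Vic
Score = 98

ANSWER: 98


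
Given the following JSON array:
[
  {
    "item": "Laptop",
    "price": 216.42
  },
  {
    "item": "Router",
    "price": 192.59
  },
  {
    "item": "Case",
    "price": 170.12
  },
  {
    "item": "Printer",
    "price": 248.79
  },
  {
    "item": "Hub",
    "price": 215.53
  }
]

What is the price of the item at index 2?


Array index 2 -> Case
price = 170.12

ANSWER: 170.12


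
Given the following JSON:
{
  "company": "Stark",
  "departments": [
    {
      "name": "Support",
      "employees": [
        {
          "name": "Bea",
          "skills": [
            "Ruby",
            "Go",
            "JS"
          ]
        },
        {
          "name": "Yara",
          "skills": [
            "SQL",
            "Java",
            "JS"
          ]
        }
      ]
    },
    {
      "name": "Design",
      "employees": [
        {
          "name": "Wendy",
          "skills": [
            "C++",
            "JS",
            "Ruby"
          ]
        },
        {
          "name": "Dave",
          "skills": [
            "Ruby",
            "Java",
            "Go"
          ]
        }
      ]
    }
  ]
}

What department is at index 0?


Path: departments[0].name
Value: Support

ANSWER: Support


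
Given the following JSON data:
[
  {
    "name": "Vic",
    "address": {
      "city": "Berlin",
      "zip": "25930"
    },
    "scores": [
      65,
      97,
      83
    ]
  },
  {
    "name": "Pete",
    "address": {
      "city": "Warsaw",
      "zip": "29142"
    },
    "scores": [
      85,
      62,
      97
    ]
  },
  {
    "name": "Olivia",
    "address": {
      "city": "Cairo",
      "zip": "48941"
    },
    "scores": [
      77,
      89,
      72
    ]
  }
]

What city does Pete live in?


Path: records[1].address.city
Value: Warsaw

ANSWER: Warsaw


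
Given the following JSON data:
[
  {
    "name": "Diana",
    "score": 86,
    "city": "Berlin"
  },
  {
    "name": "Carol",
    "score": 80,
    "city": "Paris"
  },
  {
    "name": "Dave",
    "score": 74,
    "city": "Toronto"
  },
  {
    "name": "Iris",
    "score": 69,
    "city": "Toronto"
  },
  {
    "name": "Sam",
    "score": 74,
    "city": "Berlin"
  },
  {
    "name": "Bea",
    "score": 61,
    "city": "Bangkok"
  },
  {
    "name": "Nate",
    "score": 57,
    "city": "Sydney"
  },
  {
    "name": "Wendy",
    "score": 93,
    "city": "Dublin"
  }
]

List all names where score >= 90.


Filtering records where score >= 90:
  Diana (score=86) -> no
  Carol (score=80) -> no
  Dave (score=74) -> no
  Iris (score=69) -> no
  Sam (score=74) -> no
  Bea (score=61) -> no
  Nate (score=57) -> no
  Wendy (score=93) -> YES


ANSWER: Wendy


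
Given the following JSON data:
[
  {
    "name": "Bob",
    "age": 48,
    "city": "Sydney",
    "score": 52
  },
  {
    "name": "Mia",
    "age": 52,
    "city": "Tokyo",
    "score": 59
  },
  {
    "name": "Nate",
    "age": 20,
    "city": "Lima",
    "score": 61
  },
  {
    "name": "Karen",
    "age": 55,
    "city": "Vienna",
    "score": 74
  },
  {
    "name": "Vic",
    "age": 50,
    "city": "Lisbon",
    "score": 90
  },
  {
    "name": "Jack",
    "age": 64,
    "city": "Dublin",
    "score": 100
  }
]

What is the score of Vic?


Looking up record where name = Vic
Record index: 4
Field 'score' = 90

ANSWER: 90


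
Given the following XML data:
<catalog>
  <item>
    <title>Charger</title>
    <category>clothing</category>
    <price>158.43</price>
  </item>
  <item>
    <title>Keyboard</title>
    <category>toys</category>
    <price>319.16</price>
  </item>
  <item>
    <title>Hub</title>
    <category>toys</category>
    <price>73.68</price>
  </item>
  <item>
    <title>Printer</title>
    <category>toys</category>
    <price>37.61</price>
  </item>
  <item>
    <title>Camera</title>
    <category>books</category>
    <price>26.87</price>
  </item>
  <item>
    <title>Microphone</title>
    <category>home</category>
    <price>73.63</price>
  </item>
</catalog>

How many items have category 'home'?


Scanning <item> elements for <category>home</category>:
  Item 6: Microphone -> MATCH
Count: 1

ANSWER: 1


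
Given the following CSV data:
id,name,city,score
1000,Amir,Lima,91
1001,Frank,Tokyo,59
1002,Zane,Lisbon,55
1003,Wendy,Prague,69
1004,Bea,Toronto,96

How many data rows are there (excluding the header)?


Counting rows (excluding header):
Header: id,name,city,score
Data rows: 5

ANSWER: 5


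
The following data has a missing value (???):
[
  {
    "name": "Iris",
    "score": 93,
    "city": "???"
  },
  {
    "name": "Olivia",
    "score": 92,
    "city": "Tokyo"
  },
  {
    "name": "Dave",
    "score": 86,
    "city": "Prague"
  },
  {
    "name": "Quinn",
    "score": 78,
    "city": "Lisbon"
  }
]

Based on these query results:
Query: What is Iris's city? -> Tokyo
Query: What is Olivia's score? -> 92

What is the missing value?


The missing value is Iris's city
From query: Iris's city = Tokyo

ANSWER: Tokyo


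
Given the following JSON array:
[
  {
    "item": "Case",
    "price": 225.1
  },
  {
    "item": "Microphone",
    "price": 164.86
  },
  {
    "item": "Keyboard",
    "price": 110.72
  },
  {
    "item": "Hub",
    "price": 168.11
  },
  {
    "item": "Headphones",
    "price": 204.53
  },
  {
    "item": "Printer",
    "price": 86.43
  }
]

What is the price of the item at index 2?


Array index 2 -> Keyboard
price = 110.72

ANSWER: 110.72


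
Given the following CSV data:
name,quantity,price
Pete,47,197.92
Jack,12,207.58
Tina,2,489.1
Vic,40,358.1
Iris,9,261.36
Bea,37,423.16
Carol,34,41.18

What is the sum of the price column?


Values in 'price' column:
  Row 1: 197.92
  Row 2: 207.58
  Row 3: 489.1
  Row 4: 358.1
  Row 5: 261.36
  Row 6: 423.16
  Row 7: 41.18
Sum = 197.92 + 207.58 + 489.1 + 358.1 + 261.36 + 423.16 + 41.18 = 1978.4

ANSWER: 1978.4


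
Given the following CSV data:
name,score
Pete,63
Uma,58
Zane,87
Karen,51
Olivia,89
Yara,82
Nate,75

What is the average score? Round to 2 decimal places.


Scores: 63, 58, 87, 51, 89, 82, 75
Sum = 505
Count = 7
Average = 505 / 7 = 72.14

ANSWER: 72.14


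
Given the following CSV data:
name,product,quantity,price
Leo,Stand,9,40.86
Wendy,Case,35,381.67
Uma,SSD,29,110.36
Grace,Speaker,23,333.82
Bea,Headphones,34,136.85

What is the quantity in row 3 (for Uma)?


Row 3: Uma
Column 'quantity' = 29

ANSWER: 29


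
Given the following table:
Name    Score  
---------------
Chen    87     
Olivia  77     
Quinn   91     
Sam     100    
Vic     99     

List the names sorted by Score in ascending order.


Sorting by Score (ascending):
  Olivia: 77
  Chen: 87
  Quinn: 91
  Vic: 99
  Sam: 100


ANSWER: Olivia, Chen, Quinn, Vic, Sam


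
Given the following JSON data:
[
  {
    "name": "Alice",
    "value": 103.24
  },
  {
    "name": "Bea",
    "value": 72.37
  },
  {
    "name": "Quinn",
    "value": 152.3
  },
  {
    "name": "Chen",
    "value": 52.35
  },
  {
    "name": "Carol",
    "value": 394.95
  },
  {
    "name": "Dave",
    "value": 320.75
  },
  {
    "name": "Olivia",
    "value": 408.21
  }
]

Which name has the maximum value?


Comparing values:
  Alice: 103.24
  Bea: 72.37
  Quinn: 152.3
  Chen: 52.35
  Carol: 394.95
  Dave: 320.75
  Olivia: 408.21
Maximum: Olivia (408.21)

ANSWER: Olivia


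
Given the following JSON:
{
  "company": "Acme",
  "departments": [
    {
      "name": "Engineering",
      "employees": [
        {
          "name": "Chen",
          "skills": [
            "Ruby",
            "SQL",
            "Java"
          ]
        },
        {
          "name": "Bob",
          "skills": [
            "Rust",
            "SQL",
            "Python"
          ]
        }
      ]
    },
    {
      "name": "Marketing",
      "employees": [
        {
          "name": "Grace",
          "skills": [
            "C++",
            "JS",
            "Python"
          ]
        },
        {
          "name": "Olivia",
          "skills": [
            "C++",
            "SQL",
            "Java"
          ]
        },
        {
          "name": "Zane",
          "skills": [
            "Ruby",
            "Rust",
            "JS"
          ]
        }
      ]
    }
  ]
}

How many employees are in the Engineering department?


Path: departments[0].employees
Count: 2

ANSWER: 2


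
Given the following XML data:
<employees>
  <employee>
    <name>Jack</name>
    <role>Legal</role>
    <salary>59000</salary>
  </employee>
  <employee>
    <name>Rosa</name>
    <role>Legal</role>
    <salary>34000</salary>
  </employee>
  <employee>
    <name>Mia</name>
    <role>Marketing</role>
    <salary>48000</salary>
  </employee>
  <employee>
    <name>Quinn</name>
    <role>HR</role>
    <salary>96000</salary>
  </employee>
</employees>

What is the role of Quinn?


Searching for <employee> with <name>Quinn</name>
Found at position 4
<role>HR</role>

ANSWER: HR


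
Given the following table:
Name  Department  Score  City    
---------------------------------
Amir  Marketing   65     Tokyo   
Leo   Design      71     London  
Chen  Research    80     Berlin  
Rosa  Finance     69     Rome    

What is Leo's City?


Row 2: Leo
City = London

ANSWER: London


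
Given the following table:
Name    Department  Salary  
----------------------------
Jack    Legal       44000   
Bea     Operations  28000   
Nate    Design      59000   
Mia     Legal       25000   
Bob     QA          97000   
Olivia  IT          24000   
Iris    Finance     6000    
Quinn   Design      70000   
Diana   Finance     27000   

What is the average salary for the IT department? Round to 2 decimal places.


IT department members:
  Olivia: 24000
Sum = 24000
Count = 1
Average = 24000 / 1 = 24000.00

ANSWER: 24000.00


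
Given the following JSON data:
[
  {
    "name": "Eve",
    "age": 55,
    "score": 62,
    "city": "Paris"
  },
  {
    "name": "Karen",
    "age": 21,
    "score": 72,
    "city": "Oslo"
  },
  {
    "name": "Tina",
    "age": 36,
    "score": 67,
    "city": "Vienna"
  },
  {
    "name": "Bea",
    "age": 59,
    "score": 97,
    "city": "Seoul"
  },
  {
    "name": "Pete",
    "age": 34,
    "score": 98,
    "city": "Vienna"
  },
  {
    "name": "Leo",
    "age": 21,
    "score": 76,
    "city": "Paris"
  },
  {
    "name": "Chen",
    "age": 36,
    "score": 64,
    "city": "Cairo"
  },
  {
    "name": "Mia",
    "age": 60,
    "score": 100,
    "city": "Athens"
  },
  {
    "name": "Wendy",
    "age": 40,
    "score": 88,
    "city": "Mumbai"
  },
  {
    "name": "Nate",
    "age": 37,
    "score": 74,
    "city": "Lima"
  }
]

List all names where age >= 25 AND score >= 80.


Checking both conditions:
  Eve (age=55, score=62) -> no
  Karen (age=21, score=72) -> no
  Tina (age=36, score=67) -> no
  Bea (age=59, score=97) -> YES
  Pete (age=34, score=98) -> YES
  Leo (age=21, score=76) -> no
  Chen (age=36, score=64) -> no
  Mia (age=60, score=100) -> YES
  Wendy (age=40, score=88) -> YES
  Nate (age=37, score=74) -> no


ANSWER: Bea, Pete, Mia, Wendy


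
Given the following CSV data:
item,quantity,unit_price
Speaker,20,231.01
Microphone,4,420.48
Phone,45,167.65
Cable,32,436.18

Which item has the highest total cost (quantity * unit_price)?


Computing row totals:
  Speaker: 4620.2
  Microphone: 1681.92
  Phone: 7544.25
  Cable: 13957.76
Maximum: Cable (13957.76)

ANSWER: Cable


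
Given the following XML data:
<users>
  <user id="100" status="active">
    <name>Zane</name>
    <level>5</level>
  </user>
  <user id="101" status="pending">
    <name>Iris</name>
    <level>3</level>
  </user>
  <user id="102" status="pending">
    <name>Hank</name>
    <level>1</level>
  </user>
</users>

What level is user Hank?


Finding user: Hank
<level>1</level>

ANSWER: 1


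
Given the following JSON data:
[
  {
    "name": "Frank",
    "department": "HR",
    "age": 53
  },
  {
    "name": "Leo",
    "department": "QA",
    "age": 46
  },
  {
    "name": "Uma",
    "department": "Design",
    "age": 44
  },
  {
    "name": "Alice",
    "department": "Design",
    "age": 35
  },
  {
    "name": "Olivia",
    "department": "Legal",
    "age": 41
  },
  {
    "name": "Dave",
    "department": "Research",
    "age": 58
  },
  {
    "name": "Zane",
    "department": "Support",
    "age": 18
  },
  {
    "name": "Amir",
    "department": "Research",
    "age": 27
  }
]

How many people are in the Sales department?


Scanning records for department = Sales
  No matches found
Count: 0

ANSWER: 0


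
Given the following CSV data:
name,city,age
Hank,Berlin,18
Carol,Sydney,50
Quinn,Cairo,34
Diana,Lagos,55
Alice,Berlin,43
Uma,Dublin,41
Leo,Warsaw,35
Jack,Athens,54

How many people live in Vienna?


Scanning city column for 'Vienna':
Total matches: 0

ANSWER: 0


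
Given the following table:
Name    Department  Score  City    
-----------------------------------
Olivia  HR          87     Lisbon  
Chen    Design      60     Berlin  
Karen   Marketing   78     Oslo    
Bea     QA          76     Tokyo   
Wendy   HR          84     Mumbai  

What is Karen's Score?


Row 3: Karen
Score = 78

ANSWER: 78


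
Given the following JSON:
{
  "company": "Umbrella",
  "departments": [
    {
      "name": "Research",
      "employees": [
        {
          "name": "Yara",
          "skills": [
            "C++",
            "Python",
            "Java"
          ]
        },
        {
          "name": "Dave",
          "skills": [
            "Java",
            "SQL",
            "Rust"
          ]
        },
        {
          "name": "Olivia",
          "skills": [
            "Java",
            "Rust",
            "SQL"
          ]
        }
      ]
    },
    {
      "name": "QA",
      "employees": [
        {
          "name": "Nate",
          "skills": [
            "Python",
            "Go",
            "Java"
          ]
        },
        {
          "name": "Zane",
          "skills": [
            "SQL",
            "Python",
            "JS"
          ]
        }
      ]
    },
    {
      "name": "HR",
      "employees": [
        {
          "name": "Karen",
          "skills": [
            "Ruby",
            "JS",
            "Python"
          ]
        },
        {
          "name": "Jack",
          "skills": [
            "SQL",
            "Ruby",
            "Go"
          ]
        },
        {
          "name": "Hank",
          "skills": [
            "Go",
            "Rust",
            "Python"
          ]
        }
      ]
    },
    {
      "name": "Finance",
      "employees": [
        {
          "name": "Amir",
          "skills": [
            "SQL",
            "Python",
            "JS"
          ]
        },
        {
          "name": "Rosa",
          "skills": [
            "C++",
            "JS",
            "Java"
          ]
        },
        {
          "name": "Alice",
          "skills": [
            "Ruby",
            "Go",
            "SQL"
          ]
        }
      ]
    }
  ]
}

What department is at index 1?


Path: departments[1].name
Value: QA

ANSWER: QA
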